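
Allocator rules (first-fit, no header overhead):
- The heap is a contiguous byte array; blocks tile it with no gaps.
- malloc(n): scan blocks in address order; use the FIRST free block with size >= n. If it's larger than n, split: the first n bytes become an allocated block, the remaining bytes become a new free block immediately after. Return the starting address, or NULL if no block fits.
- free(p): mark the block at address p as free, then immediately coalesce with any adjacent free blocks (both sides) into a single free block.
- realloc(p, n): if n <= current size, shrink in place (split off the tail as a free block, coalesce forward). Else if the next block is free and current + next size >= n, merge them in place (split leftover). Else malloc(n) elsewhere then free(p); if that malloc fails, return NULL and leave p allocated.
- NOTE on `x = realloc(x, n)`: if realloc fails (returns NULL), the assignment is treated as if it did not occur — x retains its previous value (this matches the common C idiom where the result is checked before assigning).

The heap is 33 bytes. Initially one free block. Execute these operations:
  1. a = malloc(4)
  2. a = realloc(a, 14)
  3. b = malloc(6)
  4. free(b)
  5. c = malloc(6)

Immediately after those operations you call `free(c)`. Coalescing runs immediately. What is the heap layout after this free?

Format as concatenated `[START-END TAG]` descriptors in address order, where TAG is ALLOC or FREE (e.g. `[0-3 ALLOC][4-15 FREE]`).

Answer: [0-13 ALLOC][14-32 FREE]

Derivation:
Op 1: a = malloc(4) -> a = 0; heap: [0-3 ALLOC][4-32 FREE]
Op 2: a = realloc(a, 14) -> a = 0; heap: [0-13 ALLOC][14-32 FREE]
Op 3: b = malloc(6) -> b = 14; heap: [0-13 ALLOC][14-19 ALLOC][20-32 FREE]
Op 4: free(b) -> (freed b); heap: [0-13 ALLOC][14-32 FREE]
Op 5: c = malloc(6) -> c = 14; heap: [0-13 ALLOC][14-19 ALLOC][20-32 FREE]
free(c): c = 14 -> block [14-19 ALLOC]; mark free, coalesce with adjacent free neighbors -> [0-13 ALLOC][14-32 FREE]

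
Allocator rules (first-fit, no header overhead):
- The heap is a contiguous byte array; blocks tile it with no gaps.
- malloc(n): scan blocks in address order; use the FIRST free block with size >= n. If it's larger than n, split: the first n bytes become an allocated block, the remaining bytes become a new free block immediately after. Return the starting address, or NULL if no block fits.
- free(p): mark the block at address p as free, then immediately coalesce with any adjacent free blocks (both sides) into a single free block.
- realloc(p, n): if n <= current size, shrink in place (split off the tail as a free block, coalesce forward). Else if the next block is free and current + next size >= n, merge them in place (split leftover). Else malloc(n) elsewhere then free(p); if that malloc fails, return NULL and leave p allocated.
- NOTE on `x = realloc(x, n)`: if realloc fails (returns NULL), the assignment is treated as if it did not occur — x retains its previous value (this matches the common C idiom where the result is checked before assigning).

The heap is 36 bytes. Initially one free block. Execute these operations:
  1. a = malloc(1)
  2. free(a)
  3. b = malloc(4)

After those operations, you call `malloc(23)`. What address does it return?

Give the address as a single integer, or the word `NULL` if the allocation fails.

Op 1: a = malloc(1) -> a = 0; heap: [0-0 ALLOC][1-35 FREE]
Op 2: free(a) -> (freed a); heap: [0-35 FREE]
Op 3: b = malloc(4) -> b = 0; heap: [0-3 ALLOC][4-35 FREE]
malloc(23): first-fit scan over [0-3 ALLOC][4-35 FREE] -> 4

Answer: 4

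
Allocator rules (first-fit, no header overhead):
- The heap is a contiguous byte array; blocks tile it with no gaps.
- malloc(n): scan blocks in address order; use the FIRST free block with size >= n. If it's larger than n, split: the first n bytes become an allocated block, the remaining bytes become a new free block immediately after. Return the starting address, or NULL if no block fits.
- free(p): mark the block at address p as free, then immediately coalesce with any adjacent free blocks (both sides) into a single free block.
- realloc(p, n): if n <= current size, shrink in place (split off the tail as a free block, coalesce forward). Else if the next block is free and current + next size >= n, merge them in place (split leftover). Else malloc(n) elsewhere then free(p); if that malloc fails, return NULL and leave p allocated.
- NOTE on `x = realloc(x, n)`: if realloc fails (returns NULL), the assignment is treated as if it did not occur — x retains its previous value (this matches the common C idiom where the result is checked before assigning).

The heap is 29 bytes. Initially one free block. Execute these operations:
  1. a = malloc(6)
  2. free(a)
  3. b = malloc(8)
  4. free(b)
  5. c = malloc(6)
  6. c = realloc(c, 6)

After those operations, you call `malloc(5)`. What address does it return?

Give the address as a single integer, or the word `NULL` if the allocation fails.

Answer: 6

Derivation:
Op 1: a = malloc(6) -> a = 0; heap: [0-5 ALLOC][6-28 FREE]
Op 2: free(a) -> (freed a); heap: [0-28 FREE]
Op 3: b = malloc(8) -> b = 0; heap: [0-7 ALLOC][8-28 FREE]
Op 4: free(b) -> (freed b); heap: [0-28 FREE]
Op 5: c = malloc(6) -> c = 0; heap: [0-5 ALLOC][6-28 FREE]
Op 6: c = realloc(c, 6) -> c = 0; heap: [0-5 ALLOC][6-28 FREE]
malloc(5): first-fit scan over [0-5 ALLOC][6-28 FREE] -> 6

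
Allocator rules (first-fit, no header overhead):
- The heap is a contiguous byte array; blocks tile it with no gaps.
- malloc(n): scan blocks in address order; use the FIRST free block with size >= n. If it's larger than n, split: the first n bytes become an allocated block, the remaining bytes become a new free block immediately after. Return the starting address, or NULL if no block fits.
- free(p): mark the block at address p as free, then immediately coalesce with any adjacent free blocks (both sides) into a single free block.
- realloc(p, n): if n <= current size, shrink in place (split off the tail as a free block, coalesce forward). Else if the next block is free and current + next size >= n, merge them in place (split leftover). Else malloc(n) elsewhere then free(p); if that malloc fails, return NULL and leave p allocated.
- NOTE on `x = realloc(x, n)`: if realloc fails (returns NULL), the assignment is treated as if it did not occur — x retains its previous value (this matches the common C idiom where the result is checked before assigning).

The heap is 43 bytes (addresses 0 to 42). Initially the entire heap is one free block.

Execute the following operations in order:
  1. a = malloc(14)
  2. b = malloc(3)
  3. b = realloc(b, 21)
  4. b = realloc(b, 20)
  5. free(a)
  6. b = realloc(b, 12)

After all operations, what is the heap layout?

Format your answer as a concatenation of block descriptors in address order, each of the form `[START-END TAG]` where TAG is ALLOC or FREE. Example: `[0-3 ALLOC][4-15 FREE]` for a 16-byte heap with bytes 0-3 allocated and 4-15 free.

Answer: [0-13 FREE][14-25 ALLOC][26-42 FREE]

Derivation:
Op 1: a = malloc(14) -> a = 0; heap: [0-13 ALLOC][14-42 FREE]
Op 2: b = malloc(3) -> b = 14; heap: [0-13 ALLOC][14-16 ALLOC][17-42 FREE]
Op 3: b = realloc(b, 21) -> b = 14; heap: [0-13 ALLOC][14-34 ALLOC][35-42 FREE]
Op 4: b = realloc(b, 20) -> b = 14; heap: [0-13 ALLOC][14-33 ALLOC][34-42 FREE]
Op 5: free(a) -> (freed a); heap: [0-13 FREE][14-33 ALLOC][34-42 FREE]
Op 6: b = realloc(b, 12) -> b = 14; heap: [0-13 FREE][14-25 ALLOC][26-42 FREE]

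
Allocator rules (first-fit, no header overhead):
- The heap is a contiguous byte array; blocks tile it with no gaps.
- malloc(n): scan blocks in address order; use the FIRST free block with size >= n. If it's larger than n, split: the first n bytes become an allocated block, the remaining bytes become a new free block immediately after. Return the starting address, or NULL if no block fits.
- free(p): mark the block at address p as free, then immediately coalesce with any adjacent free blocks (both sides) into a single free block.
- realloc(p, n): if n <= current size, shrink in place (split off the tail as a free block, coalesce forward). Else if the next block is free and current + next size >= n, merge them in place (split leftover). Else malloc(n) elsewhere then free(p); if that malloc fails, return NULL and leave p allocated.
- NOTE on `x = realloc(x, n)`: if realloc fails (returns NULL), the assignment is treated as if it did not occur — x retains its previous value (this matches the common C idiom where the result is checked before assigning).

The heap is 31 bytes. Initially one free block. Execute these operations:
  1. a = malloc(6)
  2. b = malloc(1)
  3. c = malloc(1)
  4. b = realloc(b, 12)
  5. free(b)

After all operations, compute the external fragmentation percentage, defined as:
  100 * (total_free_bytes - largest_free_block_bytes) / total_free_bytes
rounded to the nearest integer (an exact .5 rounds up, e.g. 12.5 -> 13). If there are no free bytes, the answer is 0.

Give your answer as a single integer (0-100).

Op 1: a = malloc(6) -> a = 0; heap: [0-5 ALLOC][6-30 FREE]
Op 2: b = malloc(1) -> b = 6; heap: [0-5 ALLOC][6-6 ALLOC][7-30 FREE]
Op 3: c = malloc(1) -> c = 7; heap: [0-5 ALLOC][6-6 ALLOC][7-7 ALLOC][8-30 FREE]
Op 4: b = realloc(b, 12) -> b = 8; heap: [0-5 ALLOC][6-6 FREE][7-7 ALLOC][8-19 ALLOC][20-30 FREE]
Op 5: free(b) -> (freed b); heap: [0-5 ALLOC][6-6 FREE][7-7 ALLOC][8-30 FREE]
Free blocks: [1 23] total_free=24 largest=23 -> 100*(24-23)/24 = 100/24 ≈ 4.167 -> rounds to 4

Answer: 4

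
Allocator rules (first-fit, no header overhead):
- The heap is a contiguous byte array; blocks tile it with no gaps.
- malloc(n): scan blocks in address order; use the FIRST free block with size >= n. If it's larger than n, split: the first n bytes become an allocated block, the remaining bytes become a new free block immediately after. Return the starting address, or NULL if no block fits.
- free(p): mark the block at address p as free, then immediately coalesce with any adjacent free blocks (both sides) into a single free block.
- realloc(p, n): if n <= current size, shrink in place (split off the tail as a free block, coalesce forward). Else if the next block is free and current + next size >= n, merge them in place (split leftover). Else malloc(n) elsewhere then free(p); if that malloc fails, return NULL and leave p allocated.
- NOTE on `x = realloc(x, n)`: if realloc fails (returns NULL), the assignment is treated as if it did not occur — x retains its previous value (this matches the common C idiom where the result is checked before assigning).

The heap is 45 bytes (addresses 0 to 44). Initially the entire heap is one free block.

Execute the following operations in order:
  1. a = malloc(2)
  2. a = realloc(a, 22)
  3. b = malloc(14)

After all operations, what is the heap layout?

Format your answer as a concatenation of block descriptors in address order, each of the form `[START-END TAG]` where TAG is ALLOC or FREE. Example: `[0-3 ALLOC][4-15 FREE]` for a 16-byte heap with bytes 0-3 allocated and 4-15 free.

Answer: [0-21 ALLOC][22-35 ALLOC][36-44 FREE]

Derivation:
Op 1: a = malloc(2) -> a = 0; heap: [0-1 ALLOC][2-44 FREE]
Op 2: a = realloc(a, 22) -> a = 0; heap: [0-21 ALLOC][22-44 FREE]
Op 3: b = malloc(14) -> b = 22; heap: [0-21 ALLOC][22-35 ALLOC][36-44 FREE]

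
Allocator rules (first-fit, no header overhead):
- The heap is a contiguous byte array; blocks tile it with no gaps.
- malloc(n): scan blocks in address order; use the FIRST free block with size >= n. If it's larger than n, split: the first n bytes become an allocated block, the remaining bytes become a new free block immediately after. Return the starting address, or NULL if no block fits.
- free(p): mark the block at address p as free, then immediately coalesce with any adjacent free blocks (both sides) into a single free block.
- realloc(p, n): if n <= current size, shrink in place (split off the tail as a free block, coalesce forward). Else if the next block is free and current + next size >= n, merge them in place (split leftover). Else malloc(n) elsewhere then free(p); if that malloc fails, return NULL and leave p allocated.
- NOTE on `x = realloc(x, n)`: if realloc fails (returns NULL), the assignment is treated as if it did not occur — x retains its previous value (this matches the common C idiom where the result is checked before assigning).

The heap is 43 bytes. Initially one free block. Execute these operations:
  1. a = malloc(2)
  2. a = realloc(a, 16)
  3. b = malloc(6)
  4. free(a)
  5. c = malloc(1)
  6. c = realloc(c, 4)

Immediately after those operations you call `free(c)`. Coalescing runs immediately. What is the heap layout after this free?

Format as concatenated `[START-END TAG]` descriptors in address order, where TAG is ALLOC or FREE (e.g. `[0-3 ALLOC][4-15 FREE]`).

Answer: [0-15 FREE][16-21 ALLOC][22-42 FREE]

Derivation:
Op 1: a = malloc(2) -> a = 0; heap: [0-1 ALLOC][2-42 FREE]
Op 2: a = realloc(a, 16) -> a = 0; heap: [0-15 ALLOC][16-42 FREE]
Op 3: b = malloc(6) -> b = 16; heap: [0-15 ALLOC][16-21 ALLOC][22-42 FREE]
Op 4: free(a) -> (freed a); heap: [0-15 FREE][16-21 ALLOC][22-42 FREE]
Op 5: c = malloc(1) -> c = 0; heap: [0-0 ALLOC][1-15 FREE][16-21 ALLOC][22-42 FREE]
Op 6: c = realloc(c, 4) -> c = 0; heap: [0-3 ALLOC][4-15 FREE][16-21 ALLOC][22-42 FREE]
free(c): c = 0 -> block [0-3 ALLOC]; mark free, coalesce with adjacent free neighbors -> [0-15 FREE][16-21 ALLOC][22-42 FREE]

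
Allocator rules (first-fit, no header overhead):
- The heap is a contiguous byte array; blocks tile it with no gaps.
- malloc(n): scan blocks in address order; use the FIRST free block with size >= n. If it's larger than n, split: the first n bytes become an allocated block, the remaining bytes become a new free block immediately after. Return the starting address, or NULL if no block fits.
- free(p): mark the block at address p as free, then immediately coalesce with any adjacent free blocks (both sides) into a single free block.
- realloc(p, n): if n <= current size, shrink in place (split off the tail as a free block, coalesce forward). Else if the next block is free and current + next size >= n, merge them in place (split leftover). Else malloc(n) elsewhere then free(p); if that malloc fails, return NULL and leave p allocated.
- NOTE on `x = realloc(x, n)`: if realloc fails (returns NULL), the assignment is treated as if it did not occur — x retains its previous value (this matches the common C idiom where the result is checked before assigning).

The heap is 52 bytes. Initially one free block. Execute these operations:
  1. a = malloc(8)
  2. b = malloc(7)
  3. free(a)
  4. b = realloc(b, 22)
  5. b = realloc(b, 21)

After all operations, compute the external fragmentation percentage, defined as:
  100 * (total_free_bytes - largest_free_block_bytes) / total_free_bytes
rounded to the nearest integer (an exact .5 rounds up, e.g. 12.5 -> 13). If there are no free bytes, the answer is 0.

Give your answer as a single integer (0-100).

Op 1: a = malloc(8) -> a = 0; heap: [0-7 ALLOC][8-51 FREE]
Op 2: b = malloc(7) -> b = 8; heap: [0-7 ALLOC][8-14 ALLOC][15-51 FREE]
Op 3: free(a) -> (freed a); heap: [0-7 FREE][8-14 ALLOC][15-51 FREE]
Op 4: b = realloc(b, 22) -> b = 8; heap: [0-7 FREE][8-29 ALLOC][30-51 FREE]
Op 5: b = realloc(b, 21) -> b = 8; heap: [0-7 FREE][8-28 ALLOC][29-51 FREE]
Free blocks: [8 23] total_free=31 largest=23 -> 100*(31-23)/31 = 800/31 ≈ 25.806 -> rounds to 26

Answer: 26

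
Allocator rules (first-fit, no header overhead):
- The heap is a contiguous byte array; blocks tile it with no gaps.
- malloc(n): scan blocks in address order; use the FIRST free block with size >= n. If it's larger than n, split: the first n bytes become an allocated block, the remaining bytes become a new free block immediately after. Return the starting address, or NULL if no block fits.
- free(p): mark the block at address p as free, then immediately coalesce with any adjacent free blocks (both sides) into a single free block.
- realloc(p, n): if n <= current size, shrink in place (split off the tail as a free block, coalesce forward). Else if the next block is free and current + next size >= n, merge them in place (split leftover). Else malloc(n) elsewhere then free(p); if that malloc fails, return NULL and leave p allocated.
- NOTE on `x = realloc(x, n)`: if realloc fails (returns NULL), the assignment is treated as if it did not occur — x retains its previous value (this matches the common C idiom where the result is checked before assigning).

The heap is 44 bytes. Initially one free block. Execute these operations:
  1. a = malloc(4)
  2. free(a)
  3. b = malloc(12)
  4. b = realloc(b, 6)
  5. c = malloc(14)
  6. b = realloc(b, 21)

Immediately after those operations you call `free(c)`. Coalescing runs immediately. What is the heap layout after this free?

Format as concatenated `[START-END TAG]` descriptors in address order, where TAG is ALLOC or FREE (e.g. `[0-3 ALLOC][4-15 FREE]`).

Answer: [0-19 FREE][20-40 ALLOC][41-43 FREE]

Derivation:
Op 1: a = malloc(4) -> a = 0; heap: [0-3 ALLOC][4-43 FREE]
Op 2: free(a) -> (freed a); heap: [0-43 FREE]
Op 3: b = malloc(12) -> b = 0; heap: [0-11 ALLOC][12-43 FREE]
Op 4: b = realloc(b, 6) -> b = 0; heap: [0-5 ALLOC][6-43 FREE]
Op 5: c = malloc(14) -> c = 6; heap: [0-5 ALLOC][6-19 ALLOC][20-43 FREE]
Op 6: b = realloc(b, 21) -> b = 20; heap: [0-5 FREE][6-19 ALLOC][20-40 ALLOC][41-43 FREE]
free(c): c = 6 -> block [6-19 ALLOC]; mark free, coalesce with adjacent free neighbors -> [0-19 FREE][20-40 ALLOC][41-43 FREE]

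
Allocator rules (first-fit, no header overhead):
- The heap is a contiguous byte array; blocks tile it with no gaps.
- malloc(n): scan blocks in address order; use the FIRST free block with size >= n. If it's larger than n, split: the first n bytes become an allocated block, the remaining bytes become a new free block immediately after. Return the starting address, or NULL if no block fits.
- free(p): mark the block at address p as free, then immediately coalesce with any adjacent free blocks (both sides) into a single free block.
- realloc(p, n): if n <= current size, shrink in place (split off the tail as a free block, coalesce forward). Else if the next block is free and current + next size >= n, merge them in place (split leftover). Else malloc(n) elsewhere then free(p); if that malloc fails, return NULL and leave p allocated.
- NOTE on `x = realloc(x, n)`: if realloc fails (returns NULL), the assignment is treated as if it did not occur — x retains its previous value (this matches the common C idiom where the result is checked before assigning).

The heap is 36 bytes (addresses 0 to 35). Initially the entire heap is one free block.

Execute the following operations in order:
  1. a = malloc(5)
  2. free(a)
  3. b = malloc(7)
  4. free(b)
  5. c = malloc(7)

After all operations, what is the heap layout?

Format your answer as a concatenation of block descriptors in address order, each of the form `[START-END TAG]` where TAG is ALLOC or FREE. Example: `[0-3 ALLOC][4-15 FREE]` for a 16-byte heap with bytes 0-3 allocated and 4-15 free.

Answer: [0-6 ALLOC][7-35 FREE]

Derivation:
Op 1: a = malloc(5) -> a = 0; heap: [0-4 ALLOC][5-35 FREE]
Op 2: free(a) -> (freed a); heap: [0-35 FREE]
Op 3: b = malloc(7) -> b = 0; heap: [0-6 ALLOC][7-35 FREE]
Op 4: free(b) -> (freed b); heap: [0-35 FREE]
Op 5: c = malloc(7) -> c = 0; heap: [0-6 ALLOC][7-35 FREE]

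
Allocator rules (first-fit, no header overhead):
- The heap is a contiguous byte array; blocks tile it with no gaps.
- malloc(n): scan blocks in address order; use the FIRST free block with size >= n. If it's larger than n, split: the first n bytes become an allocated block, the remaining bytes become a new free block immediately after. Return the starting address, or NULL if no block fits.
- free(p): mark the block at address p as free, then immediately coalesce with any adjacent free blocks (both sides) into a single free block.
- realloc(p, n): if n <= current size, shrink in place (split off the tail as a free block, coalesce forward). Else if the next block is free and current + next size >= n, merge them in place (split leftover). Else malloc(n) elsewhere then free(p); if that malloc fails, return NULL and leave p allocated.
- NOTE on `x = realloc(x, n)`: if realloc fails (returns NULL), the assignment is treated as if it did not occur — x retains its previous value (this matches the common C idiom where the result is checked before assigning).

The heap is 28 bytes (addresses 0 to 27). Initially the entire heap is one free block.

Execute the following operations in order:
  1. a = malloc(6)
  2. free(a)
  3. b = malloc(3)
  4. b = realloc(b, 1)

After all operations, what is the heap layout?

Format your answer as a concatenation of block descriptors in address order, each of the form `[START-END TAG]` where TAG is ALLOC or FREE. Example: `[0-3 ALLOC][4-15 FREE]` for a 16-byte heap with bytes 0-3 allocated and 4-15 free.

Op 1: a = malloc(6) -> a = 0; heap: [0-5 ALLOC][6-27 FREE]
Op 2: free(a) -> (freed a); heap: [0-27 FREE]
Op 3: b = malloc(3) -> b = 0; heap: [0-2 ALLOC][3-27 FREE]
Op 4: b = realloc(b, 1) -> b = 0; heap: [0-0 ALLOC][1-27 FREE]

Answer: [0-0 ALLOC][1-27 FREE]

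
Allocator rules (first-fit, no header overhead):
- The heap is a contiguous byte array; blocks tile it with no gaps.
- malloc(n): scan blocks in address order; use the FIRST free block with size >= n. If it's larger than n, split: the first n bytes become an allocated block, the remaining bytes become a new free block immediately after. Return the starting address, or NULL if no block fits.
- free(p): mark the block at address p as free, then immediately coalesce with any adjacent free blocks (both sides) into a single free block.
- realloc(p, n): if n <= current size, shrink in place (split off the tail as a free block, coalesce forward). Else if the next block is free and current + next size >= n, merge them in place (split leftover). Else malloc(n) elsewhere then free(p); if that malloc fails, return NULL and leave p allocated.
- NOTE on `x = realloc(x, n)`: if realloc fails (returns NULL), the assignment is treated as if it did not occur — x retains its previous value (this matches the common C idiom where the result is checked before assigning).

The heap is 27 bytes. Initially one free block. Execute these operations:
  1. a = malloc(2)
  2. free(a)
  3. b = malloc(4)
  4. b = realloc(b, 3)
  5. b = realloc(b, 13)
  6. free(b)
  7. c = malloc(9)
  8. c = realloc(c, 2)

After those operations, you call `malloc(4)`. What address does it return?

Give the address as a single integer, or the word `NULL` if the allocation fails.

Op 1: a = malloc(2) -> a = 0; heap: [0-1 ALLOC][2-26 FREE]
Op 2: free(a) -> (freed a); heap: [0-26 FREE]
Op 3: b = malloc(4) -> b = 0; heap: [0-3 ALLOC][4-26 FREE]
Op 4: b = realloc(b, 3) -> b = 0; heap: [0-2 ALLOC][3-26 FREE]
Op 5: b = realloc(b, 13) -> b = 0; heap: [0-12 ALLOC][13-26 FREE]
Op 6: free(b) -> (freed b); heap: [0-26 FREE]
Op 7: c = malloc(9) -> c = 0; heap: [0-8 ALLOC][9-26 FREE]
Op 8: c = realloc(c, 2) -> c = 0; heap: [0-1 ALLOC][2-26 FREE]
malloc(4): first-fit scan over [0-1 ALLOC][2-26 FREE] -> 2

Answer: 2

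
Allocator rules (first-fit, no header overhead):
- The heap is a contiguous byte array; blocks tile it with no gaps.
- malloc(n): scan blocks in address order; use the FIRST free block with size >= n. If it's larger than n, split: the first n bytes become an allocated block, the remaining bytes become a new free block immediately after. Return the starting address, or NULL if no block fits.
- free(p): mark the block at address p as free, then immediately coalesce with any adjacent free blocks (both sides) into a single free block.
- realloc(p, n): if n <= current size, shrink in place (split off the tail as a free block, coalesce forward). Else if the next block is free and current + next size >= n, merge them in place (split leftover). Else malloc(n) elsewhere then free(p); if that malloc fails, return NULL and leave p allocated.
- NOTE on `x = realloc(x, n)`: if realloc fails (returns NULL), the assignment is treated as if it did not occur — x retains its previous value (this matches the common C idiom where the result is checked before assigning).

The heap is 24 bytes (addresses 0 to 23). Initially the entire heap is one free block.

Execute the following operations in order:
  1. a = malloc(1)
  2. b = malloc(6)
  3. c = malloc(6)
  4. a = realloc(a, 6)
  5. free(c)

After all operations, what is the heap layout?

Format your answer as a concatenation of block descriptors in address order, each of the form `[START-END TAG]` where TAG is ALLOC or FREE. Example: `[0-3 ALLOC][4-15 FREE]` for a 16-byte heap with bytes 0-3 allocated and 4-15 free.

Op 1: a = malloc(1) -> a = 0; heap: [0-0 ALLOC][1-23 FREE]
Op 2: b = malloc(6) -> b = 1; heap: [0-0 ALLOC][1-6 ALLOC][7-23 FREE]
Op 3: c = malloc(6) -> c = 7; heap: [0-0 ALLOC][1-6 ALLOC][7-12 ALLOC][13-23 FREE]
Op 4: a = realloc(a, 6) -> a = 13; heap: [0-0 FREE][1-6 ALLOC][7-12 ALLOC][13-18 ALLOC][19-23 FREE]
Op 5: free(c) -> (freed c); heap: [0-0 FREE][1-6 ALLOC][7-12 FREE][13-18 ALLOC][19-23 FREE]

Answer: [0-0 FREE][1-6 ALLOC][7-12 FREE][13-18 ALLOC][19-23 FREE]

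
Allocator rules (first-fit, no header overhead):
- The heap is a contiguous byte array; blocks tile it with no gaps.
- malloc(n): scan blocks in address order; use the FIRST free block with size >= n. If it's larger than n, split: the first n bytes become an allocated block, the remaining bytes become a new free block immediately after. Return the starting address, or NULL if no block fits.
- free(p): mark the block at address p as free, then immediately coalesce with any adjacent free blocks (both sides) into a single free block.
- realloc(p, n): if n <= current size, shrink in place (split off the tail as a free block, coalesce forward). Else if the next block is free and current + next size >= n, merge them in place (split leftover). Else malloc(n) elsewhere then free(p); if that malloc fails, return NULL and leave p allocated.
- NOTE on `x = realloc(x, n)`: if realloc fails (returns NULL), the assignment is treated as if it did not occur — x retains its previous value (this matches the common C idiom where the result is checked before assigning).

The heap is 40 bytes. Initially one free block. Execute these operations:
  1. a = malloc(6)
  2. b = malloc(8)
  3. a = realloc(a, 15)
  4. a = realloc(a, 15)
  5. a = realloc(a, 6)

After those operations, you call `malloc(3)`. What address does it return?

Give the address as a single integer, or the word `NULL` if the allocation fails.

Answer: 0

Derivation:
Op 1: a = malloc(6) -> a = 0; heap: [0-5 ALLOC][6-39 FREE]
Op 2: b = malloc(8) -> b = 6; heap: [0-5 ALLOC][6-13 ALLOC][14-39 FREE]
Op 3: a = realloc(a, 15) -> a = 14; heap: [0-5 FREE][6-13 ALLOC][14-28 ALLOC][29-39 FREE]
Op 4: a = realloc(a, 15) -> a = 14; heap: [0-5 FREE][6-13 ALLOC][14-28 ALLOC][29-39 FREE]
Op 5: a = realloc(a, 6) -> a = 14; heap: [0-5 FREE][6-13 ALLOC][14-19 ALLOC][20-39 FREE]
malloc(3): first-fit scan over [0-5 FREE][6-13 ALLOC][14-19 ALLOC][20-39 FREE] -> 0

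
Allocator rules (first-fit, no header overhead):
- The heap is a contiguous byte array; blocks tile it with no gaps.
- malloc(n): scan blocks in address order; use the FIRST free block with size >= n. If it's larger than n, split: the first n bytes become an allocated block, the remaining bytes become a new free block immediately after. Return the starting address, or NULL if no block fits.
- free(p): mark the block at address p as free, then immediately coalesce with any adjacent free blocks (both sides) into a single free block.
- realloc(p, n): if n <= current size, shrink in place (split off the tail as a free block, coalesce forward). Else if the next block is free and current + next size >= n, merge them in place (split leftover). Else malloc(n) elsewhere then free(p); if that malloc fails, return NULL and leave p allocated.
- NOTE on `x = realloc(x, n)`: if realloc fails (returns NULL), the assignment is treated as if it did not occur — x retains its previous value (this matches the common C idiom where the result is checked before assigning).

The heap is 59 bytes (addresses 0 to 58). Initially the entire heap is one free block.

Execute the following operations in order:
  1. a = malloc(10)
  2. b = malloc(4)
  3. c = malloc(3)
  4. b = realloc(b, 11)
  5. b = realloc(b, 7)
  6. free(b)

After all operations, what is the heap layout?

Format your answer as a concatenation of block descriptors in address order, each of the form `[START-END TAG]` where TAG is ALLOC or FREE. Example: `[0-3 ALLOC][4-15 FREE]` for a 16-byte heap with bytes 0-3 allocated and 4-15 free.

Answer: [0-9 ALLOC][10-13 FREE][14-16 ALLOC][17-58 FREE]

Derivation:
Op 1: a = malloc(10) -> a = 0; heap: [0-9 ALLOC][10-58 FREE]
Op 2: b = malloc(4) -> b = 10; heap: [0-9 ALLOC][10-13 ALLOC][14-58 FREE]
Op 3: c = malloc(3) -> c = 14; heap: [0-9 ALLOC][10-13 ALLOC][14-16 ALLOC][17-58 FREE]
Op 4: b = realloc(b, 11) -> b = 17; heap: [0-9 ALLOC][10-13 FREE][14-16 ALLOC][17-27 ALLOC][28-58 FREE]
Op 5: b = realloc(b, 7) -> b = 17; heap: [0-9 ALLOC][10-13 FREE][14-16 ALLOC][17-23 ALLOC][24-58 FREE]
Op 6: free(b) -> (freed b); heap: [0-9 ALLOC][10-13 FREE][14-16 ALLOC][17-58 FREE]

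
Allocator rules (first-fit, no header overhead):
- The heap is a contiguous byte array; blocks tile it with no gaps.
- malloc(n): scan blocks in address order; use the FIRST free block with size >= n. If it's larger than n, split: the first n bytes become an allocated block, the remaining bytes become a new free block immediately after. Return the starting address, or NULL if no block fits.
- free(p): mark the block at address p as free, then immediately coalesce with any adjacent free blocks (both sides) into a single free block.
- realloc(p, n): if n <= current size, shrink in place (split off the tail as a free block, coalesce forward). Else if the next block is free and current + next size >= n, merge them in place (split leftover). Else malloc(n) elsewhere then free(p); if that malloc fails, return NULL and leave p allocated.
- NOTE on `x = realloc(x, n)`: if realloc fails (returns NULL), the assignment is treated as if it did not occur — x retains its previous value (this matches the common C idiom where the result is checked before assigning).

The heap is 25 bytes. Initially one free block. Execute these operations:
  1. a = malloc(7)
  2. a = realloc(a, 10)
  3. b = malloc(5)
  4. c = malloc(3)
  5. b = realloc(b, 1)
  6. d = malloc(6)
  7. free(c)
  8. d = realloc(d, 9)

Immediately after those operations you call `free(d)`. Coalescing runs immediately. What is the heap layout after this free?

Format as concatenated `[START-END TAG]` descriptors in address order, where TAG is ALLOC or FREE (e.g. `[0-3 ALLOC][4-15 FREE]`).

Op 1: a = malloc(7) -> a = 0; heap: [0-6 ALLOC][7-24 FREE]
Op 2: a = realloc(a, 10) -> a = 0; heap: [0-9 ALLOC][10-24 FREE]
Op 3: b = malloc(5) -> b = 10; heap: [0-9 ALLOC][10-14 ALLOC][15-24 FREE]
Op 4: c = malloc(3) -> c = 15; heap: [0-9 ALLOC][10-14 ALLOC][15-17 ALLOC][18-24 FREE]
Op 5: b = realloc(b, 1) -> b = 10; heap: [0-9 ALLOC][10-10 ALLOC][11-14 FREE][15-17 ALLOC][18-24 FREE]
Op 6: d = malloc(6) -> d = 18; heap: [0-9 ALLOC][10-10 ALLOC][11-14 FREE][15-17 ALLOC][18-23 ALLOC][24-24 FREE]
Op 7: free(c) -> (freed c); heap: [0-9 ALLOC][10-10 ALLOC][11-17 FREE][18-23 ALLOC][24-24 FREE]
Op 8: d = realloc(d, 9) -> NULL (d unchanged); heap: [0-9 ALLOC][10-10 ALLOC][11-17 FREE][18-23 ALLOC][24-24 FREE]
free(d): d = 18 -> block [18-23 ALLOC]; mark free, coalesce with adjacent free neighbors -> [0-9 ALLOC][10-10 ALLOC][11-24 FREE]

Answer: [0-9 ALLOC][10-10 ALLOC][11-24 FREE]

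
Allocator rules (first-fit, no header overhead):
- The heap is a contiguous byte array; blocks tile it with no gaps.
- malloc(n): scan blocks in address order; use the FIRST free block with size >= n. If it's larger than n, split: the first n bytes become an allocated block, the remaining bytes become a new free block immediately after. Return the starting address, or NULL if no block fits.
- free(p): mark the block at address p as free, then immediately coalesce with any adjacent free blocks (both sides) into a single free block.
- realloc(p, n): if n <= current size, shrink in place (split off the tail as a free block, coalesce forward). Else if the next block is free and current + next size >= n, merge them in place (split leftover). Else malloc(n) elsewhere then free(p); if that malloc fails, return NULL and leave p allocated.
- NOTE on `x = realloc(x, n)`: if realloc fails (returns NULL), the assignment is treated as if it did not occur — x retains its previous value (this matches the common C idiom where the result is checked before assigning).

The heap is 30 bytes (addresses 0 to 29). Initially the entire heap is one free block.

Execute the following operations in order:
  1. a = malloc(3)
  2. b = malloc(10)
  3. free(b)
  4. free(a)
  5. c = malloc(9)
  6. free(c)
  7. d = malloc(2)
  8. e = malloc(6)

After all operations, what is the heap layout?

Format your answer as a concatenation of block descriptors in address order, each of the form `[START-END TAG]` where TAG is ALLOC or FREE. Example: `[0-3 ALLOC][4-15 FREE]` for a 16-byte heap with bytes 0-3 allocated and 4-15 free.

Answer: [0-1 ALLOC][2-7 ALLOC][8-29 FREE]

Derivation:
Op 1: a = malloc(3) -> a = 0; heap: [0-2 ALLOC][3-29 FREE]
Op 2: b = malloc(10) -> b = 3; heap: [0-2 ALLOC][3-12 ALLOC][13-29 FREE]
Op 3: free(b) -> (freed b); heap: [0-2 ALLOC][3-29 FREE]
Op 4: free(a) -> (freed a); heap: [0-29 FREE]
Op 5: c = malloc(9) -> c = 0; heap: [0-8 ALLOC][9-29 FREE]
Op 6: free(c) -> (freed c); heap: [0-29 FREE]
Op 7: d = malloc(2) -> d = 0; heap: [0-1 ALLOC][2-29 FREE]
Op 8: e = malloc(6) -> e = 2; heap: [0-1 ALLOC][2-7 ALLOC][8-29 FREE]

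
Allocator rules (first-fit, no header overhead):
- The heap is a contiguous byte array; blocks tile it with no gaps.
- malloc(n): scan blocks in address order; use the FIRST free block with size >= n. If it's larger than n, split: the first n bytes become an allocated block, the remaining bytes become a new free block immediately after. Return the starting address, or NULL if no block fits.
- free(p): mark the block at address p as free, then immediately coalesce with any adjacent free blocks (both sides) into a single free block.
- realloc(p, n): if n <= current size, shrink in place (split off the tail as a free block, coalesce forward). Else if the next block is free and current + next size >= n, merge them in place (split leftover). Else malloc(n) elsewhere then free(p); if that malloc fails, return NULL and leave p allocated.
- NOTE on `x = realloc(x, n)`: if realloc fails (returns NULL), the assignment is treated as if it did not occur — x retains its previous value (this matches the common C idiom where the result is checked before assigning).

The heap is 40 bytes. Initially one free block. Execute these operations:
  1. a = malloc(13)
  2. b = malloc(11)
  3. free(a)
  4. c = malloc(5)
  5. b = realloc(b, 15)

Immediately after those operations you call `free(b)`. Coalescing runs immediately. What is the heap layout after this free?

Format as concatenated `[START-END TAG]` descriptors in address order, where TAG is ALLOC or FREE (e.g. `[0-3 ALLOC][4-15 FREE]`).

Answer: [0-4 ALLOC][5-39 FREE]

Derivation:
Op 1: a = malloc(13) -> a = 0; heap: [0-12 ALLOC][13-39 FREE]
Op 2: b = malloc(11) -> b = 13; heap: [0-12 ALLOC][13-23 ALLOC][24-39 FREE]
Op 3: free(a) -> (freed a); heap: [0-12 FREE][13-23 ALLOC][24-39 FREE]
Op 4: c = malloc(5) -> c = 0; heap: [0-4 ALLOC][5-12 FREE][13-23 ALLOC][24-39 FREE]
Op 5: b = realloc(b, 15) -> b = 13; heap: [0-4 ALLOC][5-12 FREE][13-27 ALLOC][28-39 FREE]
free(b): b = 13 -> block [13-27 ALLOC]; mark free, coalesce with adjacent free neighbors -> [0-4 ALLOC][5-39 FREE]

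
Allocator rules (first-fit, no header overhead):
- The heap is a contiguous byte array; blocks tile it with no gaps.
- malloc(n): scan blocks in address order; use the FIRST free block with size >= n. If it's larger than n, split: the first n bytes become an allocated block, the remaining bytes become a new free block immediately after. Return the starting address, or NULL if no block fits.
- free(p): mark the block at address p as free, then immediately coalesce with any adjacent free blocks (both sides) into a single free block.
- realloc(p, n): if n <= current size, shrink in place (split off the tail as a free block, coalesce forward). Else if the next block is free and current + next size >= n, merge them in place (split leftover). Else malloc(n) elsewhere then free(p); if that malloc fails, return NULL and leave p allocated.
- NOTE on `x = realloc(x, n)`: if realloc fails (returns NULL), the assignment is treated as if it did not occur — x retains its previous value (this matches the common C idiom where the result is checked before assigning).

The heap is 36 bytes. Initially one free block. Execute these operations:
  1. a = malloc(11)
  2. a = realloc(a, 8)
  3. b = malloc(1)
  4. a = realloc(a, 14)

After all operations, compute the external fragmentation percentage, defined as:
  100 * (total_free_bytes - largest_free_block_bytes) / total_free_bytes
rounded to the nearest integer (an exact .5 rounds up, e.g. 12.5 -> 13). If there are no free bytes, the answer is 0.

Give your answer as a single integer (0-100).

Op 1: a = malloc(11) -> a = 0; heap: [0-10 ALLOC][11-35 FREE]
Op 2: a = realloc(a, 8) -> a = 0; heap: [0-7 ALLOC][8-35 FREE]
Op 3: b = malloc(1) -> b = 8; heap: [0-7 ALLOC][8-8 ALLOC][9-35 FREE]
Op 4: a = realloc(a, 14) -> a = 9; heap: [0-7 FREE][8-8 ALLOC][9-22 ALLOC][23-35 FREE]
Free blocks: [8 13] total_free=21 largest=13 -> 100*(21-13)/21 = 800/21 ≈ 38.095 -> rounds to 38

Answer: 38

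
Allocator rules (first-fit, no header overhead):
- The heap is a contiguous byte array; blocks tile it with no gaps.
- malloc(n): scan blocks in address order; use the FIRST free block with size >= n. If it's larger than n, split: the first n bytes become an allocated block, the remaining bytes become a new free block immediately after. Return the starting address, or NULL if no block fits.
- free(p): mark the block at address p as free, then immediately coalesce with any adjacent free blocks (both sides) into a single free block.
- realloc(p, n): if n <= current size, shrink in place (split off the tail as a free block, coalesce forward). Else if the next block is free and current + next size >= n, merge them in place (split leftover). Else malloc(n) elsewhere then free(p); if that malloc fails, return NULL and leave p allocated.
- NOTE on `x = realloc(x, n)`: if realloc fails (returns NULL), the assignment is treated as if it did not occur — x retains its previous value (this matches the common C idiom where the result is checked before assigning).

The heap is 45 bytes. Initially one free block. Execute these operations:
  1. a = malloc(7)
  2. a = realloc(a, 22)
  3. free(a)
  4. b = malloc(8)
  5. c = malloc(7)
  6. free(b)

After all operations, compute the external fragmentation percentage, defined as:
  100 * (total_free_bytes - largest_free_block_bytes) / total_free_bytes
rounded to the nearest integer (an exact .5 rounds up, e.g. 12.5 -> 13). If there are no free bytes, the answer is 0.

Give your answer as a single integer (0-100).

Answer: 21

Derivation:
Op 1: a = malloc(7) -> a = 0; heap: [0-6 ALLOC][7-44 FREE]
Op 2: a = realloc(a, 22) -> a = 0; heap: [0-21 ALLOC][22-44 FREE]
Op 3: free(a) -> (freed a); heap: [0-44 FREE]
Op 4: b = malloc(8) -> b = 0; heap: [0-7 ALLOC][8-44 FREE]
Op 5: c = malloc(7) -> c = 8; heap: [0-7 ALLOC][8-14 ALLOC][15-44 FREE]
Op 6: free(b) -> (freed b); heap: [0-7 FREE][8-14 ALLOC][15-44 FREE]
Free blocks: [8 30] total_free=38 largest=30 -> 100*(38-30)/38 = 800/38 ≈ 21.053 -> rounds to 21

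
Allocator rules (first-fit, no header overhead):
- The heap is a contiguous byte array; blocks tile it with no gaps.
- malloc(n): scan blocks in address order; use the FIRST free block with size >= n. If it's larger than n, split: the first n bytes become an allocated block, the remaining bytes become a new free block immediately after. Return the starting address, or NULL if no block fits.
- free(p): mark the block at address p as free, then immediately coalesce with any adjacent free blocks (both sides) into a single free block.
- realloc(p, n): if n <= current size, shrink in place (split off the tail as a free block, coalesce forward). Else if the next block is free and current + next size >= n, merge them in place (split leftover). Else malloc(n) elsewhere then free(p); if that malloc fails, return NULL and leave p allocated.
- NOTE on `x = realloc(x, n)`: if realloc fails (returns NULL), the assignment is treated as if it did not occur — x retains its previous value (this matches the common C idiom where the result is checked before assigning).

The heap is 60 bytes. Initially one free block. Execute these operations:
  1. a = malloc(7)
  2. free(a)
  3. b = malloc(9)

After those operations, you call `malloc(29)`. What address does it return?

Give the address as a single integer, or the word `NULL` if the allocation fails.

Answer: 9

Derivation:
Op 1: a = malloc(7) -> a = 0; heap: [0-6 ALLOC][7-59 FREE]
Op 2: free(a) -> (freed a); heap: [0-59 FREE]
Op 3: b = malloc(9) -> b = 0; heap: [0-8 ALLOC][9-59 FREE]
malloc(29): first-fit scan over [0-8 ALLOC][9-59 FREE] -> 9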